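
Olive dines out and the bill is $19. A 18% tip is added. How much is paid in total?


Calculate the tip:
18% of $19 = $3.42
Add tip to meal cost:
$19 + $3.42 = $22.42

$22.42


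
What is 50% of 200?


Convert percentage to decimal:
50% = 0.5
Multiply:
200 x 0.5 = 100

100


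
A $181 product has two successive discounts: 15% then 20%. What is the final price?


First discount:
15% of $181 = $27.15
Price after first discount:
$181 - $27.15 = $153.85
Second discount:
20% of $153.85 = $30.77
Final price:
$153.85 - $30.77 = $123.08

$123.08


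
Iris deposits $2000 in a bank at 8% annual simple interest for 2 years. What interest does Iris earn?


Use the formula I = P x R x T / 100
P x R x T = 2000 x 8 x 2 = 32000
I = 32000 / 100 = $320

$320


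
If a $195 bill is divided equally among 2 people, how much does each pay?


Total bill: $195
Number of people: 2
Each pays: $195 / 2 = $97.50

$97.50


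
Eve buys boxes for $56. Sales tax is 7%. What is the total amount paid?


Calculate the tax:
7% of $56 = $3.92
Add tax to price:
$56 + $3.92 = $59.92

$59.92


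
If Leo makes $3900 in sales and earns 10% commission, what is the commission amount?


Convert rate to decimal:
10% = 0.1
Multiply by sales:
$3900 x 0.1 = $390

$390


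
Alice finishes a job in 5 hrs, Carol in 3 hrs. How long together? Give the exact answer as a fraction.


Alice's rate: 1/5 of the job per hour
Carol's rate: 1/3 of the job per hour
Combined rate: 1/5 + 1/3 = 8/15 per hour
Time = 1 / (8/15) = 15/8 hours (≈ 1.88 hours)

15/8 hours


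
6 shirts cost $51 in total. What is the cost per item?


Total cost: $51
Number of items: 6
Unit price: $51 / 6 = $8.50

$8.50


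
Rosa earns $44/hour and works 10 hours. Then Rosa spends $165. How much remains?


Calculate earnings:
10 x $44 = $440
Subtract spending:
$440 - $165 = $275

$275


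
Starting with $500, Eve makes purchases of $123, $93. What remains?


Add up expenses:
$123 + $93 = $216
Subtract from budget:
$500 - $216 = $284

$284


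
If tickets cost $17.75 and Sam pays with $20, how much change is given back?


Start with the amount paid:
$20
Subtract the price:
$20 - $17.75 = $2.25

$2.25


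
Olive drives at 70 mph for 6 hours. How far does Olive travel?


Use the formula: distance = speed x time
Speed = 70 mph, Time = 6 hours
70 x 6 = 420 miles

420 miles


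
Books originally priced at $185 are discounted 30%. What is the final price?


Calculate the discount amount:
30% of $185 = $55.50
Subtract from original:
$185 - $55.50 = $129.50

$129.50


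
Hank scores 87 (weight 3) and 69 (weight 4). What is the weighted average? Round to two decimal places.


Weighted sum:
3 x 87 + 4 x 69 = 537
Total weight:
3 + 4 = 7
Weighted average:
537 / 7 = 76.7142... ≈ 76.71

76.71


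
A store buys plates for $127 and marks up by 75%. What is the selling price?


Calculate the markup amount:
75% of $127 = $95.25
Add to cost:
$127 + $95.25 = $222.25

$222.25


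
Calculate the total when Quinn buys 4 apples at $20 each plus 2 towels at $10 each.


Cost of apples:
4 x $20 = $80
Cost of towels:
2 x $10 = $20
Add both:
$80 + $20 = $100

$100


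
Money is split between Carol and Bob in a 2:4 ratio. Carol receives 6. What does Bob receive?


Find the multiplier:
6 / 2 = 3
Apply to Bob's share:
4 x 3 = 12

12


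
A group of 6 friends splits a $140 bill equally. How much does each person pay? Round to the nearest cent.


Total bill: $140
Number of people: 6
Each pays: $140 / 6 = $23.3333... ≈ $23.33

$23.33


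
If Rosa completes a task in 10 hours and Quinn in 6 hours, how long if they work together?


Rosa's rate: 1/10 of the job per hour
Quinn's rate: 1/6 of the job per hour
Combined rate: 1/10 + 1/6 = 4/15 per hour
Time = 1 / (4/15) = 15/4 = 3.75 hours

3.75 hours


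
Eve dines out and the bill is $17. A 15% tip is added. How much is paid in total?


Calculate the tip:
15% of $17 = $2.55
Add tip to meal cost:
$17 + $2.55 = $19.55

$19.55


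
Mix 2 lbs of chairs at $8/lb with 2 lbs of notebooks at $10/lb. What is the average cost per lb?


Cost of chairs:
2 x $8 = $16
Cost of notebooks:
2 x $10 = $20
Total cost: $16 + $20 = $36
Total weight: 4 lbs
Average: $36 / 4 = $9/lb

$9/lb


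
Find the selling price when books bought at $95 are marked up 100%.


Calculate the markup amount:
100% of $95 = $95
Add to cost:
$95 + $95 = $190

$190


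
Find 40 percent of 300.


Convert percentage to decimal:
40% = 0.4
Multiply:
300 x 0.4 = 120

120


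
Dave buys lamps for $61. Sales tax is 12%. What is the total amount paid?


Calculate the tax:
12% of $61 = $7.32
Add tax to price:
$61 + $7.32 = $68.32

$68.32


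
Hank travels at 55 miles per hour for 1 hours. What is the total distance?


Use the formula: distance = speed x time
Speed = 55 mph, Time = 1 hours
55 x 1 = 55 miles

55 miles


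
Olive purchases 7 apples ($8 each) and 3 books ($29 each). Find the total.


Cost of apples:
7 x $8 = $56
Cost of books:
3 x $29 = $87
Add both:
$56 + $87 = $143

$143


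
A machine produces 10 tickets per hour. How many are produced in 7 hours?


Production rate: 10 tickets per hour
Time: 7 hours
Total: 10 x 7 = 70 tickets

70 tickets


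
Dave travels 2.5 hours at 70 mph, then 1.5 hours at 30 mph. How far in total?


Leg 1 distance:
70 x 2.5 = 175 miles
Leg 2 distance:
30 x 1.5 = 45 miles
Total distance:
175 + 45 = 220 miles

220 miles


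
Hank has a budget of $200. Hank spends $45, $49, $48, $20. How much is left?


Add up expenses:
$45 + $49 + $48 + $20 = $162
Subtract from budget:
$200 - $162 = $38

$38


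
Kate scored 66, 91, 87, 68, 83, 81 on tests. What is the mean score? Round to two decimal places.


Add the scores:
66 + 91 + 87 + 68 + 83 + 81 = 476
Divide by the number of tests:
476 / 6 = 79.3333... ≈ 79.33

79.33


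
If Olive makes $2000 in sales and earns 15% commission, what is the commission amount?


Convert rate to decimal:
15% = 0.15
Multiply by sales:
$2000 x 0.15 = $300

$300


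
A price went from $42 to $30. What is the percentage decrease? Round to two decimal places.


Find the absolute change:
|30 - 42| = 12
Divide by original and multiply by 100:
12 / 42 x 100 = 28.5714...% ≈ 28.57%

28.57%


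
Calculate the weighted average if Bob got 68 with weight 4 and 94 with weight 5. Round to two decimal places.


Weighted sum:
4 x 68 + 5 x 94 = 742
Total weight:
4 + 5 = 9
Weighted average:
742 / 9 = 82.4444... ≈ 82.44

82.44


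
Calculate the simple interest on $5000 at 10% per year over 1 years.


Use the formula I = P x R x T / 100
P x R x T = 5000 x 10 x 1 = 50000
I = 50000 / 100 = $500

$500


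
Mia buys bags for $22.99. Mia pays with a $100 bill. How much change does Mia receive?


Start with the amount paid:
$100
Subtract the price:
$100 - $22.99 = $77.01

$77.01


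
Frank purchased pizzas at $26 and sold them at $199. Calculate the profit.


Selling price = $199
Cost price = $26
Profit = selling price - cost price:
Profit = $199 - $26 = $173

$173


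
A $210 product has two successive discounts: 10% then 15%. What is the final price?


First discount:
10% of $210 = $21
Price after first discount:
$210 - $21 = $189
Second discount:
15% of $189 = $28.35
Final price:
$189 - $28.35 = $160.65

$160.65


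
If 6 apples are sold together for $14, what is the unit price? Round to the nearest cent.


Total cost: $14
Number of items: 6
Unit price: $14 / 6 = $2.3333... ≈ $2.33

$2.33


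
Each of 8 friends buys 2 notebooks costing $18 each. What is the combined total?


Cost per person:
2 x $18 = $36
Group total:
8 x $36 = $288

$288


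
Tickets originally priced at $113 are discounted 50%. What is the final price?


Calculate the discount amount:
50% of $113 = $56.50
Subtract from original:
$113 - $56.50 = $56.50

$56.50


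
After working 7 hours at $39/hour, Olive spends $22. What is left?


Calculate earnings:
7 x $39 = $273
Subtract spending:
$273 - $22 = $251

$251


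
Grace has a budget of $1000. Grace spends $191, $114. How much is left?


Add up expenses:
$191 + $114 = $305
Subtract from budget:
$1000 - $305 = $695

$695


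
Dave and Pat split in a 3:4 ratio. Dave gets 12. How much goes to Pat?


Find the multiplier:
12 / 3 = 4
Apply to Pat's share:
4 x 4 = 16

16


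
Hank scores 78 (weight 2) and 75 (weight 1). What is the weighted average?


Weighted sum:
2 x 78 + 1 x 75 = 231
Total weight:
2 + 1 = 3
Weighted average:
231 / 3 = 77

77


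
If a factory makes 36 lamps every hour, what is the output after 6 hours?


Production rate: 36 lamps per hour
Time: 6 hours
Total: 36 x 6 = 216 lamps

216 lamps


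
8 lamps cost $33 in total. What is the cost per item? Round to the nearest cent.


Total cost: $33
Number of items: 8
Unit price: $33 / 8 = $4.125 ≈ $4.13

$4.13


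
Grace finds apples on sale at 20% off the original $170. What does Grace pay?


Calculate the discount amount:
20% of $170 = $34
Subtract from original:
$170 - $34 = $136

$136


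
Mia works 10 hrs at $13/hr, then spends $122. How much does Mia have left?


Calculate earnings:
10 x $13 = $130
Subtract spending:
$130 - $122 = $8

$8


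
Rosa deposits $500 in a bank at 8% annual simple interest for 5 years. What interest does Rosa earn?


Use the formula I = P x R x T / 100
P x R x T = 500 x 8 x 5 = 20000
I = 20000 / 100 = $200

$200


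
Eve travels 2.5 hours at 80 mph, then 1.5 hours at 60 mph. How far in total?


Leg 1 distance:
80 x 2.5 = 200 miles
Leg 2 distance:
60 x 1.5 = 90 miles
Total distance:
200 + 90 = 290 miles

290 miles


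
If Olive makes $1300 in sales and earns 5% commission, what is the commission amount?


Convert rate to decimal:
5% = 0.05
Multiply by sales:
$1300 x 0.05 = $65

$65


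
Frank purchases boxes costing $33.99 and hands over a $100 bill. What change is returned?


Start with the amount paid:
$100
Subtract the price:
$100 - $33.99 = $66.01

$66.01


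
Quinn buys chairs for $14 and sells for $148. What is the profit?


Selling price = $148
Cost price = $14
Profit = selling price - cost price:
Profit = $148 - $14 = $134

$134


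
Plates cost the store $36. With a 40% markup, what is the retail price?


Calculate the markup amount:
40% of $36 = $14.40
Add to cost:
$36 + $14.40 = $50.40

$50.40


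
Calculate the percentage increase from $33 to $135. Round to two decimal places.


Find the absolute change:
|135 - 33| = 102
Divide by original and multiply by 100:
102 / 33 x 100 = 309.0909...% ≈ 309.09%

309.09%


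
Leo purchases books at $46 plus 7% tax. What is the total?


Calculate the tax:
7% of $46 = $3.22
Add tax to price:
$46 + $3.22 = $49.22

$49.22


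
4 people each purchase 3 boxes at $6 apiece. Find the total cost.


Cost per person:
3 x $6 = $18
Group total:
4 x $18 = $72

$72


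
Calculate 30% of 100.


Convert percentage to decimal:
30% = 0.3
Multiply:
100 x 0.3 = 30

30


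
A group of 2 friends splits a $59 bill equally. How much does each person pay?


Total bill: $59
Number of people: 2
Each pays: $59 / 2 = $29.50

$29.50


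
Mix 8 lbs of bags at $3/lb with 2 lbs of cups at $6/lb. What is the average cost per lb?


Cost of bags:
8 x $3 = $24
Cost of cups:
2 x $6 = $12
Total cost: $24 + $12 = $36
Total weight: 10 lbs
Average: $36 / 10 = $3.60/lb

$3.60/lb


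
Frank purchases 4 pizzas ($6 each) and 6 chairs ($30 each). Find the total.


Cost of pizzas:
4 x $6 = $24
Cost of chairs:
6 x $30 = $180
Add both:
$24 + $180 = $204

$204


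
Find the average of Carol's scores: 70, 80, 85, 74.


Add the scores:
70 + 80 + 85 + 74 = 309
Divide by the number of tests:
309 / 4 = 77.25

77.25


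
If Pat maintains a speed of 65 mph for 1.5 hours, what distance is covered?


Use the formula: distance = speed x time
Speed = 65 mph, Time = 1.5 hours
65 x 1.5 = 97.5 miles

97.5 miles


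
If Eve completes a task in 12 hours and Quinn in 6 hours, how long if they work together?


Eve's rate: 1/12 of the job per hour
Quinn's rate: 1/6 of the job per hour
Combined rate: 1/12 + 1/6 = 1/4 per hour
Time = 1 / (1/4) = 4 hours

4 hours


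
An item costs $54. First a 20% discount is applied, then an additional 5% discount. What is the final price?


First discount:
20% of $54 = $10.80
Price after first discount:
$54 - $10.80 = $43.20
Second discount:
5% of $43.20 = $2.16
Final price:
$43.20 - $2.16 = $41.04

$41.04


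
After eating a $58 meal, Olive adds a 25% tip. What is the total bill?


Calculate the tip:
25% of $58 = $14.50
Add tip to meal cost:
$58 + $14.50 = $72.50

$72.50


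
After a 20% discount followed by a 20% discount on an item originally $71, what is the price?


First discount:
20% of $71 = $14.20
Price after first discount:
$71 - $14.20 = $56.80
Second discount:
20% of $56.80 = $11.36
Final price:
$56.80 - $11.36 = $45.44

$45.44


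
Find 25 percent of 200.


Convert percentage to decimal:
25% = 0.25
Multiply:
200 x 0.25 = 50

50


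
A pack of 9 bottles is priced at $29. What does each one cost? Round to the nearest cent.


Total cost: $29
Number of items: 9
Unit price: $29 / 9 = $3.2222... ≈ $3.22

$3.22


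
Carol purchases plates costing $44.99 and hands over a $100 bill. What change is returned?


Start with the amount paid:
$100
Subtract the price:
$100 - $44.99 = $55.01

$55.01


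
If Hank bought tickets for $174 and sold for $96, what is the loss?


Selling price = $96
Cost price = $174
Loss = cost price - selling price:
Loss = $174 - $96 = $78

$78


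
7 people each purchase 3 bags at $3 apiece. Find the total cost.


Cost per person:
3 x $3 = $9
Group total:
7 x $9 = $63

$63


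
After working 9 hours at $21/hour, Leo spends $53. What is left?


Calculate earnings:
9 x $21 = $189
Subtract spending:
$189 - $53 = $136

$136


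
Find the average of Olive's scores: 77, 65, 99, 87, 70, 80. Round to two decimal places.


Add the scores:
77 + 65 + 99 + 87 + 70 + 80 = 478
Divide by the number of tests:
478 / 6 = 79.6666... ≈ 79.67

79.67


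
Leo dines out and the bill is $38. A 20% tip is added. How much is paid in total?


Calculate the tip:
20% of $38 = $7.60
Add tip to meal cost:
$38 + $7.60 = $45.60

$45.60


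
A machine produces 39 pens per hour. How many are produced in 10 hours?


Production rate: 39 pens per hour
Time: 10 hours
Total: 39 x 10 = 390 pens

390 pens


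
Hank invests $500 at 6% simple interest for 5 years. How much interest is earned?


Use the formula I = P x R x T / 100
P x R x T = 500 x 6 x 5 = 15000
I = 15000 / 100 = $150

$150


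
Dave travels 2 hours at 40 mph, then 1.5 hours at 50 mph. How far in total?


Leg 1 distance:
40 x 2 = 80 miles
Leg 2 distance:
50 x 1.5 = 75 miles
Total distance:
80 + 75 = 155 miles

155 miles


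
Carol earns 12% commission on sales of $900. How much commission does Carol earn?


Convert rate to decimal:
12% = 0.12
Multiply by sales:
$900 x 0.12 = $108

$108


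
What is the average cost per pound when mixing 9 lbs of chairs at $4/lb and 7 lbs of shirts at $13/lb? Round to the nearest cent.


Cost of chairs:
9 x $4 = $36
Cost of shirts:
7 x $13 = $91
Total cost: $36 + $91 = $127
Total weight: 16 lbs
Average: $127 / 16 = $7.9375 ≈ $7.94/lb

$7.94/lb


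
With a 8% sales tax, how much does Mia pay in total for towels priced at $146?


Calculate the tax:
8% of $146 = $11.68
Add tax to price:
$146 + $11.68 = $157.68

$157.68


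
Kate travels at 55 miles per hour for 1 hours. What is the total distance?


Use the formula: distance = speed x time
Speed = 55 mph, Time = 1 hours
55 x 1 = 55 miles

55 miles


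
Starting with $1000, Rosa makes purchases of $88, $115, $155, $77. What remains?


Add up expenses:
$88 + $115 + $155 + $77 = $435
Subtract from budget:
$1000 - $435 = $565

$565


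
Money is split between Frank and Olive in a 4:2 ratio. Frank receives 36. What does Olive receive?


Find the multiplier:
36 / 4 = 9
Apply to Olive's share:
2 x 9 = 18

18


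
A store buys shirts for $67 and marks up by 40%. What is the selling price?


Calculate the markup amount:
40% of $67 = $26.80
Add to cost:
$67 + $26.80 = $93.80

$93.80


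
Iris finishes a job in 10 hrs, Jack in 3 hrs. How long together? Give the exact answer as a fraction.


Iris's rate: 1/10 of the job per hour
Jack's rate: 1/3 of the job per hour
Combined rate: 1/10 + 1/3 = 13/30 per hour
Time = 1 / (13/30) = 30/13 hours (≈ 2.31 hours)

30/13 hours


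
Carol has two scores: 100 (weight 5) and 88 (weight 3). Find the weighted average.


Weighted sum:
5 x 100 + 3 x 88 = 764
Total weight:
5 + 3 = 8
Weighted average:
764 / 8 = 95.5

95.5


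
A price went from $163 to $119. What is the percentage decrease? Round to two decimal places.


Find the absolute change:
|119 - 163| = 44
Divide by original and multiply by 100:
44 / 163 x 100 = 26.9938...% ≈ 26.99%

26.99%


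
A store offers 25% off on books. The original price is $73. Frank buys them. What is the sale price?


Calculate the discount amount:
25% of $73 = $18.25
Subtract from original:
$73 - $18.25 = $54.75

$54.75


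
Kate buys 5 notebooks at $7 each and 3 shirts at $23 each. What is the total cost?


Cost of notebooks:
5 x $7 = $35
Cost of shirts:
3 x $23 = $69
Add both:
$35 + $69 = $104

$104


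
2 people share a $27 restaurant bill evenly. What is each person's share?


Total bill: $27
Number of people: 2
Each pays: $27 / 2 = $13.50

$13.50


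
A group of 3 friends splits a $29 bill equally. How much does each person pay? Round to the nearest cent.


Total bill: $29
Number of people: 3
Each pays: $29 / 3 = $9.6666... ≈ $9.67

$9.67


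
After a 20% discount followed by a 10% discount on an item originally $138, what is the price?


First discount:
20% of $138 = $27.60
Price after first discount:
$138 - $27.60 = $110.40
Second discount:
10% of $110.40 = $11.04
Final price:
$110.40 - $11.04 = $99.36

$99.36


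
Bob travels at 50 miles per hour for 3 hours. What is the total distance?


Use the formula: distance = speed x time
Speed = 50 mph, Time = 3 hours
50 x 3 = 150 miles

150 miles


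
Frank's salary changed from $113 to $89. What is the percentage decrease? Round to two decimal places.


Find the absolute change:
|89 - 113| = 24
Divide by original and multiply by 100:
24 / 113 x 100 = 21.2389...% ≈ 21.24%

21.24%


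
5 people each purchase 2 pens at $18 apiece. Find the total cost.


Cost per person:
2 x $18 = $36
Group total:
5 x $36 = $180

$180


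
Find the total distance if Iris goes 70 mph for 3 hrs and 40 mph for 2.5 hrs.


Leg 1 distance:
70 x 3 = 210 miles
Leg 2 distance:
40 x 2.5 = 100 miles
Total distance:
210 + 100 = 310 miles

310 miles


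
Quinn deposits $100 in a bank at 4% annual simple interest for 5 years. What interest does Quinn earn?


Use the formula I = P x R x T / 100
P x R x T = 100 x 4 x 5 = 2000
I = 2000 / 100 = $20

$20


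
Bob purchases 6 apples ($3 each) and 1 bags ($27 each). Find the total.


Cost of apples:
6 x $3 = $18
Cost of bags:
1 x $27 = $27
Add both:
$18 + $27 = $45

$45


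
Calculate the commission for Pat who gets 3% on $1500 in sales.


Convert rate to decimal:
3% = 0.03
Multiply by sales:
$1500 x 0.03 = $45

$45


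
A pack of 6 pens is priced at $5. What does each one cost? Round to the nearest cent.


Total cost: $5
Number of items: 6
Unit price: $5 / 6 = $0.8333... ≈ $0.83

$0.83


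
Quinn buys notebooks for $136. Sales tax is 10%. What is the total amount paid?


Calculate the tax:
10% of $136 = $13.60
Add tax to price:
$136 + $13.60 = $149.60

$149.60


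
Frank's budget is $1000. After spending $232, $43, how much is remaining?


Add up expenses:
$232 + $43 = $275
Subtract from budget:
$1000 - $275 = $725

$725


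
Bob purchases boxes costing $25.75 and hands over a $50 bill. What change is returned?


Start with the amount paid:
$50
Subtract the price:
$50 - $25.75 = $24.25

$24.25


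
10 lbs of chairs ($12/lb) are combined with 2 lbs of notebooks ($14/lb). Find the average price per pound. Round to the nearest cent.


Cost of chairs:
10 x $12 = $120
Cost of notebooks:
2 x $14 = $28
Total cost: $120 + $28 = $148
Total weight: 12 lbs
Average: $148 / 12 = $12.3333... ≈ $12.33/lb

$12.33/lb


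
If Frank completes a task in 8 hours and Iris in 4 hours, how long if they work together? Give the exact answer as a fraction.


Frank's rate: 1/8 of the job per hour
Iris's rate: 1/4 of the job per hour
Combined rate: 1/8 + 1/4 = 3/8 per hour
Time = 1 / (3/8) = 8/3 hours (≈ 2.67 hours)

8/3 hours


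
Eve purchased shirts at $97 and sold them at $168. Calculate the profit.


Selling price = $168
Cost price = $97
Profit = selling price - cost price:
Profit = $168 - $97 = $71

$71


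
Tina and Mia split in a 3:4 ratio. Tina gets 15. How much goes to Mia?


Find the multiplier:
15 / 3 = 5
Apply to Mia's share:
4 x 5 = 20

20


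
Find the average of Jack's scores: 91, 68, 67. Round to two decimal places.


Add the scores:
91 + 68 + 67 = 226
Divide by the number of tests:
226 / 3 = 75.3333... ≈ 75.33

75.33


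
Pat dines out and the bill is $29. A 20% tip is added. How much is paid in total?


Calculate the tip:
20% of $29 = $5.80
Add tip to meal cost:
$29 + $5.80 = $34.80

$34.80


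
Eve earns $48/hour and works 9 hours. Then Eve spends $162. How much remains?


Calculate earnings:
9 x $48 = $432
Subtract spending:
$432 - $162 = $270

$270


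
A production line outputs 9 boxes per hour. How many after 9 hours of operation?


Production rate: 9 boxes per hour
Time: 9 hours
Total: 9 x 9 = 81 boxes

81 boxes


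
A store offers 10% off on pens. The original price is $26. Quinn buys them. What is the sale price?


Calculate the discount amount:
10% of $26 = $2.60
Subtract from original:
$26 - $2.60 = $23.40

$23.40


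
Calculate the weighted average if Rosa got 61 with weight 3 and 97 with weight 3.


Weighted sum:
3 x 61 + 3 x 97 = 474
Total weight:
3 + 3 = 6
Weighted average:
474 / 6 = 79

79


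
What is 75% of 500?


Convert percentage to decimal:
75% = 0.75
Multiply:
500 x 0.75 = 375

375


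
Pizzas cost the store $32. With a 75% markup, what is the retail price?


Calculate the markup amount:
75% of $32 = $24
Add to cost:
$32 + $24 = $56

$56


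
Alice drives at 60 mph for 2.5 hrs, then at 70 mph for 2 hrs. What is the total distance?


Leg 1 distance:
60 x 2.5 = 150 miles
Leg 2 distance:
70 x 2 = 140 miles
Total distance:
150 + 140 = 290 miles

290 miles


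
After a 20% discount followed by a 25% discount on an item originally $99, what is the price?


First discount:
20% of $99 = $19.80
Price after first discount:
$99 - $19.80 = $79.20
Second discount:
25% of $79.20 = $19.80
Final price:
$79.20 - $19.80 = $59.40

$59.40


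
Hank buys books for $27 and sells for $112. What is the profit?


Selling price = $112
Cost price = $27
Profit = selling price - cost price:
Profit = $112 - $27 = $85

$85


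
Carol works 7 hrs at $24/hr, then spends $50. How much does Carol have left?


Calculate earnings:
7 x $24 = $168
Subtract spending:
$168 - $50 = $118

$118


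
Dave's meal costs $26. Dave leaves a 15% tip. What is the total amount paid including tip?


Calculate the tip:
15% of $26 = $3.90
Add tip to meal cost:
$26 + $3.90 = $29.90

$29.90


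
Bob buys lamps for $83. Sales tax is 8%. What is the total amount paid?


Calculate the tax:
8% of $83 = $6.64
Add tax to price:
$83 + $6.64 = $89.64

$89.64


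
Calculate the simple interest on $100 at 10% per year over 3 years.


Use the formula I = P x R x T / 100
P x R x T = 100 x 10 x 3 = 3000
I = 3000 / 100 = $30

$30


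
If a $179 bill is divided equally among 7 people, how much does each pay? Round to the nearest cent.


Total bill: $179
Number of people: 7
Each pays: $179 / 7 = $25.5714... ≈ $25.57

$25.57


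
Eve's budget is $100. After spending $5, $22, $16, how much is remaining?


Add up expenses:
$5 + $22 + $16 = $43
Subtract from budget:
$100 - $43 = $57

$57


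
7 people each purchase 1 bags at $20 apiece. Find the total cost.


Cost per person:
1 x $20 = $20
Group total:
7 x $20 = $140

$140


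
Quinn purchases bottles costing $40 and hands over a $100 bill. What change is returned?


Start with the amount paid:
$100
Subtract the price:
$100 - $40 = $60

$60


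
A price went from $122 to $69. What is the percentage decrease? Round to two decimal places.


Find the absolute change:
|69 - 122| = 53
Divide by original and multiply by 100:
53 / 122 x 100 = 43.4426...% ≈ 43.44%

43.44%


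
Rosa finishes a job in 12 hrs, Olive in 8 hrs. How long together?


Rosa's rate: 1/12 of the job per hour
Olive's rate: 1/8 of the job per hour
Combined rate: 1/12 + 1/8 = 5/24 per hour
Time = 1 / (5/24) = 24/5 = 4.8 hours

4.8 hours


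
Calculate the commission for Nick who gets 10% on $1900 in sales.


Convert rate to decimal:
10% = 0.1
Multiply by sales:
$1900 x 0.1 = $190

$190


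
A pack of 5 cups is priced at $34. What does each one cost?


Total cost: $34
Number of items: 5
Unit price: $34 / 5 = $6.80

$6.80


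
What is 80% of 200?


Convert percentage to decimal:
80% = 0.8
Multiply:
200 x 0.8 = 160

160


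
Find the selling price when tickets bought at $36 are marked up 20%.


Calculate the markup amount:
20% of $36 = $7.20
Add to cost:
$36 + $7.20 = $43.20

$43.20


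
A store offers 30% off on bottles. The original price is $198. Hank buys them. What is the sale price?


Calculate the discount amount:
30% of $198 = $59.40
Subtract from original:
$198 - $59.40 = $138.60

$138.60


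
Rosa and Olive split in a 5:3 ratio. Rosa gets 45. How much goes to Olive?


Find the multiplier:
45 / 5 = 9
Apply to Olive's share:
3 x 9 = 27

27


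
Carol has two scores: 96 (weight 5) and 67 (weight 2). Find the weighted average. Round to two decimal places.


Weighted sum:
5 x 96 + 2 x 67 = 614
Total weight:
5 + 2 = 7
Weighted average:
614 / 7 = 87.7142... ≈ 87.71

87.71


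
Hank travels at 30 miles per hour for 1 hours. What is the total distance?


Use the formula: distance = speed x time
Speed = 30 mph, Time = 1 hours
30 x 1 = 30 miles

30 miles


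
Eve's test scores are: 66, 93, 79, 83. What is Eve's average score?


Add the scores:
66 + 93 + 79 + 83 = 321
Divide by the number of tests:
321 / 4 = 80.25

80.25


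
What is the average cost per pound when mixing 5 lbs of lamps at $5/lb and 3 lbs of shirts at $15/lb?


Cost of lamps:
5 x $5 = $25
Cost of shirts:
3 x $15 = $45
Total cost: $25 + $45 = $70
Total weight: 8 lbs
Average: $70 / 8 = $8.75/lb

$8.75/lb


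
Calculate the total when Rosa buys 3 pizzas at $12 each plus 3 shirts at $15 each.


Cost of pizzas:
3 x $12 = $36
Cost of shirts:
3 x $15 = $45
Add both:
$36 + $45 = $81

$81


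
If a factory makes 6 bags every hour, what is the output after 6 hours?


Production rate: 6 bags per hour
Time: 6 hours
Total: 6 x 6 = 36 bags

36 bags


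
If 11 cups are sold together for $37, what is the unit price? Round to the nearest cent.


Total cost: $37
Number of items: 11
Unit price: $37 / 11 = $3.3636... ≈ $3.36

$3.36


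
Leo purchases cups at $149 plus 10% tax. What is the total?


Calculate the tax:
10% of $149 = $14.90
Add tax to price:
$149 + $14.90 = $163.90

$163.90


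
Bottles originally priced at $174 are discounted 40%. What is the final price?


Calculate the discount amount:
40% of $174 = $69.60
Subtract from original:
$174 - $69.60 = $104.40

$104.40


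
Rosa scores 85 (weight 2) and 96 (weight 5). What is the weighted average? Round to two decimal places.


Weighted sum:
2 x 85 + 5 x 96 = 650
Total weight:
2 + 5 = 7
Weighted average:
650 / 7 = 92.8571... ≈ 92.86

92.86


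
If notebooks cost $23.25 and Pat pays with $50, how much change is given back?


Start with the amount paid:
$50
Subtract the price:
$50 - $23.25 = $26.75

$26.75


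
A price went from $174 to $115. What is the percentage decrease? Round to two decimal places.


Find the absolute change:
|115 - 174| = 59
Divide by original and multiply by 100:
59 / 174 x 100 = 33.9080...% ≈ 33.91%

33.91%


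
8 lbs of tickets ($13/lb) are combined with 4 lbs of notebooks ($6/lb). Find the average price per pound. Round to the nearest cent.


Cost of tickets:
8 x $13 = $104
Cost of notebooks:
4 x $6 = $24
Total cost: $104 + $24 = $128
Total weight: 12 lbs
Average: $128 / 12 = $10.6666... ≈ $10.67/lb

$10.67/lb


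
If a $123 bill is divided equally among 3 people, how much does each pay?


Total bill: $123
Number of people: 3
Each pays: $123 / 3 = $41

$41


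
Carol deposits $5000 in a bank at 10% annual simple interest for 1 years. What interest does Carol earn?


Use the formula I = P x R x T / 100
P x R x T = 5000 x 10 x 1 = 50000
I = 50000 / 100 = $500

$500


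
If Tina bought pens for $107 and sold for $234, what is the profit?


Selling price = $234
Cost price = $107
Profit = selling price - cost price:
Profit = $234 - $107 = $127

$127


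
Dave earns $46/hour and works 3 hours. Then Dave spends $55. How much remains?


Calculate earnings:
3 x $46 = $138
Subtract spending:
$138 - $55 = $83

$83


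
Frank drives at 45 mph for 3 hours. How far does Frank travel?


Use the formula: distance = speed x time
Speed = 45 mph, Time = 3 hours
45 x 3 = 135 miles

135 miles


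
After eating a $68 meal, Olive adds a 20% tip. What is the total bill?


Calculate the tip:
20% of $68 = $13.60
Add tip to meal cost:
$68 + $13.60 = $81.60

$81.60


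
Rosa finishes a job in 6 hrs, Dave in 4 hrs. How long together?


Rosa's rate: 1/6 of the job per hour
Dave's rate: 1/4 of the job per hour
Combined rate: 1/6 + 1/4 = 5/12 per hour
Time = 1 / (5/12) = 12/5 = 2.4 hours

2.4 hours


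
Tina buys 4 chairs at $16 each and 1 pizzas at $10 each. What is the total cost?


Cost of chairs:
4 x $16 = $64
Cost of pizzas:
1 x $10 = $10
Add both:
$64 + $10 = $74

$74


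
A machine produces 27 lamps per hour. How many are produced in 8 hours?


Production rate: 27 lamps per hour
Time: 8 hours
Total: 27 x 8 = 216 lamps

216 lamps


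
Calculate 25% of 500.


Convert percentage to decimal:
25% = 0.25
Multiply:
500 x 0.25 = 125

125


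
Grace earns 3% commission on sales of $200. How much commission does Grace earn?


Convert rate to decimal:
3% = 0.03
Multiply by sales:
$200 x 0.03 = $6

$6


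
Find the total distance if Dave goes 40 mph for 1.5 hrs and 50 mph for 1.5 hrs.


Leg 1 distance:
40 x 1.5 = 60 miles
Leg 2 distance:
50 x 1.5 = 75 miles
Total distance:
60 + 75 = 135 miles

135 miles


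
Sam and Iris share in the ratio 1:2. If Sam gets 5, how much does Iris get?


Find the multiplier:
5 / 1 = 5
Apply to Iris's share:
2 x 5 = 10

10


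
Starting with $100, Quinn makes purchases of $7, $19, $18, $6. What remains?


Add up expenses:
$7 + $19 + $18 + $6 = $50
Subtract from budget:
$100 - $50 = $50

$50


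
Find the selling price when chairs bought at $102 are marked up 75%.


Calculate the markup amount:
75% of $102 = $76.50
Add to cost:
$102 + $76.50 = $178.50

$178.50


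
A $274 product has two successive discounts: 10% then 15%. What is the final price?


First discount:
10% of $274 = $27.40
Price after first discount:
$274 - $27.40 = $246.60
Second discount:
15% of $246.60 = $36.99
Final price:
$246.60 - $36.99 = $209.61

$209.61


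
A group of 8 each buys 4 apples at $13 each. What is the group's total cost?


Cost per person:
4 x $13 = $52
Group total:
8 x $52 = $416

$416


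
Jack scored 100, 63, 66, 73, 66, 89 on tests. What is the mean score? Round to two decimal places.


Add the scores:
100 + 63 + 66 + 73 + 66 + 89 = 457
Divide by the number of tests:
457 / 6 = 76.1666... ≈ 76.17

76.17


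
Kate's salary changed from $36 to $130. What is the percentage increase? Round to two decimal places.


Find the absolute change:
|130 - 36| = 94
Divide by original and multiply by 100:
94 / 36 x 100 = 261.1111...% ≈ 261.11%

261.11%


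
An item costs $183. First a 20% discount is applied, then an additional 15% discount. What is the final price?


First discount:
20% of $183 = $36.60
Price after first discount:
$183 - $36.60 = $146.40
Second discount:
15% of $146.40 = $21.96
Final price:
$146.40 - $21.96 = $124.44

$124.44


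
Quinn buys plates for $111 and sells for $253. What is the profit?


Selling price = $253
Cost price = $111
Profit = selling price - cost price:
Profit = $253 - $111 = $142

$142


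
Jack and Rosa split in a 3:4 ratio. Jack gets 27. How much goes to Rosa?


Find the multiplier:
27 / 3 = 9
Apply to Rosa's share:
4 x 9 = 36

36


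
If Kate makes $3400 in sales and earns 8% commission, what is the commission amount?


Convert rate to decimal:
8% = 0.08
Multiply by sales:
$3400 x 0.08 = $272

$272


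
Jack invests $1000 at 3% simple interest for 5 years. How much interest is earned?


Use the formula I = P x R x T / 100
P x R x T = 1000 x 3 x 5 = 15000
I = 15000 / 100 = $150

$150


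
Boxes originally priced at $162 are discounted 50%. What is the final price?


Calculate the discount amount:
50% of $162 = $81
Subtract from original:
$162 - $81 = $81

$81


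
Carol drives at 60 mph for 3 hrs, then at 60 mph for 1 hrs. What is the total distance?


Leg 1 distance:
60 x 3 = 180 miles
Leg 2 distance:
60 x 1 = 60 miles
Total distance:
180 + 60 = 240 miles

240 miles


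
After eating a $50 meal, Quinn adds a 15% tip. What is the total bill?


Calculate the tip:
15% of $50 = $7.50
Add tip to meal cost:
$50 + $7.50 = $57.50

$57.50


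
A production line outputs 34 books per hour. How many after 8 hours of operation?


Production rate: 34 books per hour
Time: 8 hours
Total: 34 x 8 = 272 books

272 books


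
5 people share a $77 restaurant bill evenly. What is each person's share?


Total bill: $77
Number of people: 5
Each pays: $77 / 5 = $15.40

$15.40


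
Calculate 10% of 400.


Convert percentage to decimal:
10% = 0.1
Multiply:
400 x 0.1 = 40

40


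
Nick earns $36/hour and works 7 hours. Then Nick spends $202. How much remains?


Calculate earnings:
7 x $36 = $252
Subtract spending:
$252 - $202 = $50

$50


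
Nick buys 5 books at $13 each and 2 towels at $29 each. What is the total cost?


Cost of books:
5 x $13 = $65
Cost of towels:
2 x $29 = $58
Add both:
$65 + $58 = $123

$123


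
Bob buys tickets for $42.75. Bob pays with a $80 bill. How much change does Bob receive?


Start with the amount paid:
$80
Subtract the price:
$80 - $42.75 = $37.25

$37.25


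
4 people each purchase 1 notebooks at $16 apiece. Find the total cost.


Cost per person:
1 x $16 = $16
Group total:
4 x $16 = $64

$64


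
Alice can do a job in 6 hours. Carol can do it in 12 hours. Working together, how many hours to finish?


Alice's rate: 1/6 of the job per hour
Carol's rate: 1/12 of the job per hour
Combined rate: 1/6 + 1/12 = 1/4 per hour
Time = 1 / (1/4) = 4 hours

4 hours


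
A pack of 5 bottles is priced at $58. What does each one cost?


Total cost: $58
Number of items: 5
Unit price: $58 / 5 = $11.60

$11.60


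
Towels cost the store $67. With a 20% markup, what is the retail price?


Calculate the markup amount:
20% of $67 = $13.40
Add to cost:
$67 + $13.40 = $80.40

$80.40


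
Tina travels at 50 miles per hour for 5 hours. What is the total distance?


Use the formula: distance = speed x time
Speed = 50 mph, Time = 5 hours
50 x 5 = 250 miles

250 miles


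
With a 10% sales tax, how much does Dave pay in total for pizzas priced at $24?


Calculate the tax:
10% of $24 = $2.40
Add tax to price:
$24 + $2.40 = $26.40

$26.40


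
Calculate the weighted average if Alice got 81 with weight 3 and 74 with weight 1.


Weighted sum:
3 x 81 + 1 x 74 = 317
Total weight:
3 + 1 = 4
Weighted average:
317 / 4 = 79.25

79.25


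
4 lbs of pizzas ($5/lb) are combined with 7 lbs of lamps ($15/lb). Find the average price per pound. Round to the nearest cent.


Cost of pizzas:
4 x $5 = $20
Cost of lamps:
7 x $15 = $105
Total cost: $20 + $105 = $125
Total weight: 11 lbs
Average: $125 / 11 = $11.3636... ≈ $11.36/lb

$11.36/lb


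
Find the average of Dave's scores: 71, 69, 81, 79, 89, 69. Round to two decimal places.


Add the scores:
71 + 69 + 81 + 79 + 89 + 69 = 458
Divide by the number of tests:
458 / 6 = 76.3333... ≈ 76.33

76.33


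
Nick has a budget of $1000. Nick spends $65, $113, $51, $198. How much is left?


Add up expenses:
$65 + $113 + $51 + $198 = $427
Subtract from budget:
$1000 - $427 = $573

$573


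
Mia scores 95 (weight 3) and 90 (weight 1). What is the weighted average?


Weighted sum:
3 x 95 + 1 x 90 = 375
Total weight:
3 + 1 = 4
Weighted average:
375 / 4 = 93.75

93.75


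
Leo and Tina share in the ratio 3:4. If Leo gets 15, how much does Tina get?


Find the multiplier:
15 / 3 = 5
Apply to Tina's share:
4 x 5 = 20

20


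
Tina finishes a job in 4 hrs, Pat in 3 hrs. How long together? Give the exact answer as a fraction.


Tina's rate: 1/4 of the job per hour
Pat's rate: 1/3 of the job per hour
Combined rate: 1/4 + 1/3 = 7/12 per hour
Time = 1 / (7/12) = 12/7 hours (≈ 1.71 hours)

12/7 hours


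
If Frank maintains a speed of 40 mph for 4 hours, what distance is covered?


Use the formula: distance = speed x time
Speed = 40 mph, Time = 4 hours
40 x 4 = 160 miles

160 miles


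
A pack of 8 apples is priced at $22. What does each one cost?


Total cost: $22
Number of items: 8
Unit price: $22 / 8 = $2.75

$2.75


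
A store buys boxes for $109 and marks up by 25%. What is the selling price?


Calculate the markup amount:
25% of $109 = $27.25
Add to cost:
$109 + $27.25 = $136.25

$136.25


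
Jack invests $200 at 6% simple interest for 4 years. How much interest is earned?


Use the formula I = P x R x T / 100
P x R x T = 200 x 6 x 4 = 4800
I = 4800 / 100 = $48

$48


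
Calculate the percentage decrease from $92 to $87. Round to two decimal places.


Find the absolute change:
|87 - 92| = 5
Divide by original and multiply by 100:
5 / 92 x 100 = 5.4347...% ≈ 5.43%

5.43%


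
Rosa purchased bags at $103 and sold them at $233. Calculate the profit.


Selling price = $233
Cost price = $103
Profit = selling price - cost price:
Profit = $233 - $103 = $130

$130


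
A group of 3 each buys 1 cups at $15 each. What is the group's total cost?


Cost per person:
1 x $15 = $15
Group total:
3 x $15 = $45

$45


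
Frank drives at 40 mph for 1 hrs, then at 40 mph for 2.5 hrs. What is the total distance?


Leg 1 distance:
40 x 1 = 40 miles
Leg 2 distance:
40 x 2.5 = 100 miles
Total distance:
40 + 100 = 140 miles

140 miles


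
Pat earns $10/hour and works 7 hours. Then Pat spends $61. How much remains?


Calculate earnings:
7 x $10 = $70
Subtract spending:
$70 - $61 = $9

$9


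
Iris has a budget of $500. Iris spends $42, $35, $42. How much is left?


Add up expenses:
$42 + $35 + $42 = $119
Subtract from budget:
$500 - $119 = $381

$381


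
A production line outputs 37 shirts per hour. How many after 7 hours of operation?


Production rate: 37 shirts per hour
Time: 7 hours
Total: 37 x 7 = 259 shirts

259 shirts
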